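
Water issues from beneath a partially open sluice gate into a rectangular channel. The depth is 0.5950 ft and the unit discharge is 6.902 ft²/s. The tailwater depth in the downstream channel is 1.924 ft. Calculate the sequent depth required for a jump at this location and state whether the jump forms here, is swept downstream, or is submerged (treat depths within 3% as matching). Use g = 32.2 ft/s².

V₁ = q/y₁ = 6.902/0.5950 = 11.60 ft/s. Fr₁ = V₁/√(g·y₁) = 11.60/√(32.2×0.5950) = 2.650.
From the momentum equation for a rectangular channel, y₂/y₁ = ½[√(1 + 8Fr₁²) − 1] = ½[√57.187 − 1] = 3.281.
y₂ = 3.281 × 0.5950 = 1.952 ft.
Tailwater y_tw = 1.924 ft: y_tw ≈ y₂, so the jump forms here.

y₂ = 1.952 ft; the jump forms here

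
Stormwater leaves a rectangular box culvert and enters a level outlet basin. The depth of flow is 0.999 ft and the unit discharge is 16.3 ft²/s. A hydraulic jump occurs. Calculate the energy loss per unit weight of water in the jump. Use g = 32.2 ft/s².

ΔE = 1.22 ft

V₁ = q/y₁ = 16.3/0.999 = 16.3 ft/s. Fr₁ = V₁/√(g·y₁) = 16.3/√(32.2×0.999) = 2.88.
Bélanger equation: y₂/y₁ = ½[√(1 + 8Fr₁²) − 1] = ½[√67.21 − 1] = 3.60.
y₂ = 3.60 × 0.999 = 3.60 ft.
V₂ = q/y₂ = 16.3/3.60 = 4.53 ft/s. E₁ = y₁ + V₁²/2g = 5.13 ft; E₂ = y₂ + V₂²/2g = 3.91 ft. ΔE = E₁ − E₂ = 1.22 ft.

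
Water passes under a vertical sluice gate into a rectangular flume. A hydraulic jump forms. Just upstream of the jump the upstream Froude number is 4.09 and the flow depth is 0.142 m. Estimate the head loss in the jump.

Fr₁ = 4.09 (given).
From the momentum equation for a rectangular channel, y₂/y₁ = ½[√(1 + 8Fr₁²) − 1] = ½[√134.8 − 1] = 5.31.
y₂ = 5.31 × 0.142 = 0.753 m.
V₁ = Fr₁·√(g·y₁) = 4.09×√(9.81×0.142) = 4.83 m/s; q = V₁·y₁ = 0.685 m²/s. V₂ = q/y₂ = 0.685/0.753 = 0.910 m/s. E₁ = y₁ + V₁²/2g = 1.33 m; E₂ = y₂ + V₂²/2g = 0.796 m. ΔE = E₁ − E₂ = 0.534 m.

ΔE = 0.534 m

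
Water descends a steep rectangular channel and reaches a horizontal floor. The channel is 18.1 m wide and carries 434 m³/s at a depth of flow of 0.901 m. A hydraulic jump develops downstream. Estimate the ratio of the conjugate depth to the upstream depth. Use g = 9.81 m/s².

q = Q/b = 434/18.1 = 24.0 m²/s; V₁ = q/y₁ = 26.6 m/s. Fr₁ = V₁/√(g·y₁) = 8.95.
Bélanger equation: y₂/y₁ = ½[√(1 + 8Fr₁²) − 1] = ½[√642.0 − 1] = 12.2.

y₂/y₁ = 12.2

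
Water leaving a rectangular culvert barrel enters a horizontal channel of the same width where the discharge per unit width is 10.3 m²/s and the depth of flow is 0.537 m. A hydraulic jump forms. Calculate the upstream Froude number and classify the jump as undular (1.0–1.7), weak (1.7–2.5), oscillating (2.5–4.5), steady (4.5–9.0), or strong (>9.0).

V₁ = q/y₁ = 10.3/0.537 = 19.2 m/s. Fr₁ = V₁/√(g·y₁) = 19.2/√(9.81×0.537) = 8.36.
Fr₁ = 8.36 lies in the steady range.

Fr₁ = 8.36; steady jump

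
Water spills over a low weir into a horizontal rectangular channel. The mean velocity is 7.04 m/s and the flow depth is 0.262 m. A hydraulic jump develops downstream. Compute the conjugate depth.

Fr₁ = V₁/√(g·y₁) = 7.04/√(9.81×0.262) = 4.39.
Conjugate-depth relation: y₂/y₁ = ½[√(1 + 8Fr₁²) − 1] = ½[√155.3 − 1] = 5.73.
y₂ = 5.73 × 0.262 = 1.50 m.

y₂ = 1.50 m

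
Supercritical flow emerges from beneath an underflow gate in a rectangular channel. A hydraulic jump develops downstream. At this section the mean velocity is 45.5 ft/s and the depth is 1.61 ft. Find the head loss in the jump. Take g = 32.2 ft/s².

ΔE = 19.7 ft

Fr₁ = V₁/√(g·y₁) = 45.5/√(32.2×1.61) = 6.32.
Conjugate-depth relation: y₂/y₁ = ½[√(1 + 8Fr₁²) − 1] = ½[√320.5 − 1] = 8.45.
y₂ = 8.45 × 1.61 = 13.6 ft.
q = V₁·y₁ = 45.5 × 1.61 = 73.3 ft²/s. V₂ = q/y₂ = 73.3/13.6 = 5.38 ft/s. E₁ = y₁ + V₁²/2g = 33.8 ft; E₂ = y₂ + V₂²/2g = 14.1 ft. ΔE = E₁ − E₂ = 19.7 ft.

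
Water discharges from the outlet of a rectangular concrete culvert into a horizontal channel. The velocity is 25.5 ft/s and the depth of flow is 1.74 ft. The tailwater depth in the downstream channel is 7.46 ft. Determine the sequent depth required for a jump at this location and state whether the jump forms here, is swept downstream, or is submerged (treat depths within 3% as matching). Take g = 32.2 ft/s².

y₂ = 7.56 ft; the jump forms here

Fr₁ = V₁/√(g·y₁) = 25.5/√(32.2×1.74) = 3.41.
Sequent-depth ratio: y₂/y₁ = ½[√(1 + 8Fr₁²) − 1] = ½[√93.85 − 1] = 4.34.
y₂ = 4.34 × 1.74 = 7.56 ft.
Tailwater y_tw = 7.46 ft: y_tw ≈ y₂, so the jump forms here.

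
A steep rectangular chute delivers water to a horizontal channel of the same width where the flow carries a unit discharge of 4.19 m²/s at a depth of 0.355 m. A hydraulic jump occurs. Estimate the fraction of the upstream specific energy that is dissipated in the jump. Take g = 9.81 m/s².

ΔE/E₁ = 0.584 (58.4%)

V₁ = q/y₁ = 4.19/0.355 = 11.8 m/s. Fr₁ = V₁/√(g·y₁) = 11.8/√(9.81×0.355) = 6.32.
From the momentum equation for a rectangular channel, y₂/y₁ = ½[√(1 + 8Fr₁²) − 1] = ½[√321.0 − 1] = 8.46.
y₂ = 8.46 × 0.355 = 3.00 m.
E₁ = y₁ + V₁²/2g = 7.46 m. ΔE = (y₂ − y₁)³/(4y₁y₂) = 4.35 m. ΔE/E₁ = 4.35/7.46 = 0.584.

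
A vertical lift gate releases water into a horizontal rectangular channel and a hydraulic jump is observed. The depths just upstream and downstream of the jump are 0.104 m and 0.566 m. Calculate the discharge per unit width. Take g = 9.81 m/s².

q = 0.440 m²/s

For a rectangular channel the momentum equation gives q² = ½·g·y₁·y₂·(y₁ + y₂) = ½×9.81×0.104×0.566×0.670 = 0.193.
q = √0.193 = 0.440 m²/s.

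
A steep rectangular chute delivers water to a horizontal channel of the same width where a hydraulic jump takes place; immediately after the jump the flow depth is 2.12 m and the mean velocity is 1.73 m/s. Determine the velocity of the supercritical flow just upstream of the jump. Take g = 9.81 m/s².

Fr₂ = V₂/√(g·y₂) = 1.73/√(9.81×2.12) = 0.379.
The Bélanger relation is symmetric: y₁/y₂ = ½[√(1 + 8Fr₂²) − 1] = ½[√2.151 − 1] = 0.233.
y₁ = 0.233 × 2.12 = 0.495 m.
V₁ = q/y₁ = 3.67/0.495 = 7.41 m/s.

V₁ = 7.41 m/s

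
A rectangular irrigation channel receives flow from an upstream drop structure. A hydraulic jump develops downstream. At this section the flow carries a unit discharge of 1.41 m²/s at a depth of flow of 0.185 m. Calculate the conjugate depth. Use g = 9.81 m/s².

y₂ = 1.39 m

V₁ = q/y₁ = 1.41/0.185 = 7.62 m/s. Fr₁ = V₁/√(g·y₁) = 7.62/√(9.81×0.185) = 5.66.
Bélanger equation: y₂/y₁ = ½[√(1 + 8Fr₁²) − 1] = ½[√257.1 − 1] = 7.52.
y₂ = 7.52 × 0.185 = 1.39 m.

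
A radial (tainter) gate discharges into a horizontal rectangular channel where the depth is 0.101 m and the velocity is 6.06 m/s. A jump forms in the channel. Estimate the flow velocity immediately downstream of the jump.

Fr₁ = V₁/√(g·y₁) = 6.06/√(9.81×0.101) = 6.09.
Bélanger equation: y₂/y₁ = ½[√(1 + 8Fr₁²) − 1] = ½[√297.5 − 1] = 8.12.
y₂ = 8.12 × 0.101 = 0.821 m.
q = V₁·y₁ = 6.06 × 0.101 = 0.612 m²/s.
V₂ = q/y₂ = 0.612/0.821 = 0.746 m/s.

V₂ = 0.746 m/s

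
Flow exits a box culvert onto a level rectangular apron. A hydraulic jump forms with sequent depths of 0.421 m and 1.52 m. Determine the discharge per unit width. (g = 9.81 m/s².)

q = 2.47 m²/s

For a rectangular channel the momentum equation gives q² = ½·g·y₁·y₂·(y₁ + y₂) = ½×9.81×0.421×1.52×1.94 = 6.09.
q = √6.09 = 2.47 m²/s.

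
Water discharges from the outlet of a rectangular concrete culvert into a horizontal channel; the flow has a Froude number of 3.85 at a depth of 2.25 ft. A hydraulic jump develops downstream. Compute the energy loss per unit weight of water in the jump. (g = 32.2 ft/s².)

Fr₁ = 3.85 (given).
Conjugate-depth relation: y₂/y₁ = ½[√(1 + 8Fr₁²) − 1] = ½[√119.6 − 1] = 4.97.
y₂ = 4.97 × 2.25 = 11.2 ft.
V₁ = Fr₁·√(g·y₁) = 3.85×√(32.2×2.25) = 32.8 ft/s; q = V₁·y₁ = 73.7 ft²/s. V₂ = q/y₂ = 73.7/11.2 = 6.60 ft/s. E₁ = y₁ + V₁²/2g = 18.9 ft; E₂ = y₂ + V₂²/2g = 11.9 ft. ΔE = E₁ − E₂ = 7.07 ft.

ΔE = 7.07 ft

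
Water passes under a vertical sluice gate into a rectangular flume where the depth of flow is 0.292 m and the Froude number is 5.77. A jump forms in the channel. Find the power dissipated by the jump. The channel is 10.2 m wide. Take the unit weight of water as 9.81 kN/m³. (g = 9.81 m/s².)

P = 807 kW

Fr₁ = 5.77 (given).
Sequent-depth ratio: y₂/y₁ = ½[√(1 + 8Fr₁²) − 1] = ½[√267.3 − 1] = 7.68.
y₂ = 7.68 × 0.292 = 2.24 m.
Head loss: ΔE = (y₂ − y₁)³/(4y₁y₂) = (2.24 − 0.292)³/(4×0.292×2.24) = 7.41/2.62 = 2.83 m.
V₁ = Fr₁·√(g·y₁) = 5.77×√(9.81×0.292) = 9.77 m/s; q = V₁·y₁ = 2.85 m²/s. Q = q·b = 2.85 × 10.2 = 29.1 m³/s. P = γ·Q·ΔE = 9.81 × 29.1 × 2.83 = 807 kW.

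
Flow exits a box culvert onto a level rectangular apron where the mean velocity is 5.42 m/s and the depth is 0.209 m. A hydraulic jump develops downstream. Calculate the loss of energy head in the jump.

Fr₁ = V₁/√(g·y₁) = 5.42/√(9.81×0.209) = 3.79.
From the momentum equation for a rectangular channel, y₂/y₁ = ½[√(1 + 8Fr₁²) − 1] = ½[√115.6 − 1] = 4.88.
y₂ = 4.88 × 0.209 = 1.02 m.
q = V₁·y₁ = 5.42 × 0.209 = 1.13 m²/s. V₂ = q/y₂ = 1.13/1.02 = 1.11 m/s. E₁ = y₁ + V₁²/2g = 1.71 m; E₂ = y₂ + V₂²/2g = 1.08 m. ΔE = E₁ − E₂ = 0.624 m.

ΔE = 0.624 m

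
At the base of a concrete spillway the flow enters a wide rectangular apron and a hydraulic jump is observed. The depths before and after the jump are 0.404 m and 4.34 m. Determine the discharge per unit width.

For a rectangular channel the momentum equation gives q² = ½·g·y₁·y₂·(y₁ + y₂) = ½×9.81×0.404×4.34×4.74 = 40.8.
q = √40.8 = 6.39 m²/s.

q = 6.39 m²/s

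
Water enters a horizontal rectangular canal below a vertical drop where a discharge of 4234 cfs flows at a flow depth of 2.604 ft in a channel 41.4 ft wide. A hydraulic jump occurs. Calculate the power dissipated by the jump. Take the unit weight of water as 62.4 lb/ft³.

P = 5400 hp

q = Q/b = 4234/41.4 = 102.3 ft²/s; V₁ = q/y₁ = 39.27 ft/s. Fr₁ = V₁/√(g·y₁) = 4.289.
Sequent-depth ratio: y₂/y₁ = ½[√(1 + 8Fr₁²) − 1] = ½[√148.17 − 1] = 5.586.
y₂ = 5.586 × 2.604 = 14.55 ft.
Head loss: ΔE = (y₂ − y₁)³/(4y₁y₂) = (14.55 − 2.604)³/(4×2.604×14.55) = 1703/151.5 = 11.24 ft.
P = γ·Q·ΔE/550 = 62.4 × 4234 × 11.24 / 550 = 5400 hp.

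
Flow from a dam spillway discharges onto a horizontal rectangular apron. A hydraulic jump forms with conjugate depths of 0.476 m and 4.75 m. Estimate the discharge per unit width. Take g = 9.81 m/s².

q = 7.61 m²/s

For a rectangular channel the momentum equation gives q² = ½·g·y₁·y₂·(y₁ + y₂) = ½×9.81×0.476×4.75×5.23 = 58.0.
q = √58.0 = 7.61 m²/s.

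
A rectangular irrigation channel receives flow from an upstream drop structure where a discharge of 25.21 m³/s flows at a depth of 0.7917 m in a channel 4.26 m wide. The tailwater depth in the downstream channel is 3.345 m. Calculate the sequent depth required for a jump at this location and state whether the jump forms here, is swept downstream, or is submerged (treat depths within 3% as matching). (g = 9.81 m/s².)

y₂ = 2.633 m; the jump is submerged

q = Q/b = 25.21/4.26 = 5.918 m²/s; V₁ = q/y₁ = 7.475 m/s. Fr₁ = V₁/√(g·y₁) = 2.682.
Bélanger equation: y₂/y₁ = ½[√(1 + 8Fr₁²) − 1] = ½[√58.553 − 1] = 3.326.
y₂ = 3.326 × 0.7917 = 2.633 m.
Tailwater y_tw = 3.345 m: y_tw > y₂, so the jump is submerged.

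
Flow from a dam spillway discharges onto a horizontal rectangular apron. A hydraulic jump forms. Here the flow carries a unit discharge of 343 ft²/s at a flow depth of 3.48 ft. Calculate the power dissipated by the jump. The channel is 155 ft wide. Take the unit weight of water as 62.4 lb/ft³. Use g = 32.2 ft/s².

V₁ = q/y₁ = 343/3.48 = 98.6 ft/s. Fr₁ = V₁/√(g·y₁) = 98.6/√(32.2×3.48) = 9.31.
Sequent-depth ratio: y₂/y₁ = ½[√(1 + 8Fr₁²) − 1] = ½[√694.6 − 1] = 12.7.
y₂ = 12.7 × 3.48 = 44.1 ft.
Head loss: ΔE = (y₂ − y₁)³/(4y₁y₂) = (44.1 − 3.48)³/(4×3.48×44.1) = 67106/614 = 109 ft.
Q = q·b = 343 × 155 = 53165 cfs. P = γ·Q·ΔE/550 = 62.4 × 53165 × 109 / 550 = 659120 hp.

P = 659120 hp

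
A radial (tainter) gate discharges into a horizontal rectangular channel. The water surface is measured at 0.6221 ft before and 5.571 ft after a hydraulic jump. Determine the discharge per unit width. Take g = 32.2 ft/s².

For a rectangular channel the momentum equation gives q² = ½·g·y₁·y₂·(y₁ + y₂) = ½×32.2×0.6221×5.571×6.193 = 345.6.
q = √345.6 = 18.59 ft²/s.

q = 18.59 ft²/s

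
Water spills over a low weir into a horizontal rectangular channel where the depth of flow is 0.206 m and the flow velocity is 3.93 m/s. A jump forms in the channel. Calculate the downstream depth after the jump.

y₂ = 0.709 m

Fr₁ = V₁/√(g·y₁) = 3.93/√(9.81×0.206) = 2.76.
By Bélanger, y₂/y₁ = ½[√(1 + 8Fr₁²) − 1] = ½[√62.14 − 1] = 3.44.
y₂ = 3.44 × 0.206 = 0.709 m.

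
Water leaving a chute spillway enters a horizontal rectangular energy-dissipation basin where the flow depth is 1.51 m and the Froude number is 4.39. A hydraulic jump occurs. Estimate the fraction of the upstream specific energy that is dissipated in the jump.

ΔE/E₁ = 0.434 (43.4%)

Fr₁ = 4.39 (given).
From the momentum equation for a rectangular channel, y₂/y₁ = ½[√(1 + 8Fr₁²) − 1] = ½[√155.2 − 1] = 5.73.
y₂ = 5.73 × 1.51 = 8.65 m.
E₁ = y₁(1 + Fr₁²/2) = 1.51×(1 + 4.39²/2) = 16.1 m. ΔE = (y₂ − y₁)³/(4y₁y₂) = 6.97 m. ΔE/E₁ = 6.97/16.1 = 0.434.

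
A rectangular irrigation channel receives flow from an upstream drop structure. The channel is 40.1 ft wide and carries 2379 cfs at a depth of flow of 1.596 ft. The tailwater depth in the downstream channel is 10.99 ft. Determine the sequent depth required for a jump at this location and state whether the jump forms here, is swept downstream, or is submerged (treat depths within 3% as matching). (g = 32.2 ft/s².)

q = Q/b = 2379/40.1 = 59.33 ft²/s; V₁ = q/y₁ = 37.17 ft/s. Fr₁ = V₁/√(g·y₁) = 5.185.
Bélanger equation: y₂/y₁ = ½[√(1 + 8Fr₁²) − 1] = ½[√216.10 − 1] = 6.850.
y₂ = 6.850 × 1.596 = 10.93 ft.
Tailwater y_tw = 10.99 ft: y_tw ≈ y₂, so the jump forms here.

y₂ = 10.93 ft; the jump forms here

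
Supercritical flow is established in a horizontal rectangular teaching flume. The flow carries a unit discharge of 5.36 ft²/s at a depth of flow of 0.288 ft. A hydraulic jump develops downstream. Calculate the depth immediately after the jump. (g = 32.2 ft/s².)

V₁ = q/y₁ = 5.36/0.288 = 18.6 ft/s. Fr₁ = V₁/√(g·y₁) = 18.6/√(32.2×0.288) = 6.11.
By Bélanger, y₂/y₁ = ½[√(1 + 8Fr₁²) − 1] = ½[√299.8 − 1] = 8.16.
y₂ = 8.16 × 0.288 = 2.35 ft.

y₂ = 2.35 ft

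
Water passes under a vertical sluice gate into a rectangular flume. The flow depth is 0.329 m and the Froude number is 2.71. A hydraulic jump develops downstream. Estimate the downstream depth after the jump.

Fr₁ = 2.71 (given).
Conjugate-depth relation: y₂/y₁ = ½[√(1 + 8Fr₁²) − 1] = ½[√59.75 − 1] = 3.36.
y₂ = 3.36 × 0.329 = 1.11 m.

y₂ = 1.11 m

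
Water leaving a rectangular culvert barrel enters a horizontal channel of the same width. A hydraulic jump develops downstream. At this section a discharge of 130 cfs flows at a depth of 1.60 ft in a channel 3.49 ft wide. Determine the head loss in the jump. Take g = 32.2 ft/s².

ΔE = 2.94 ft

q = Q/b = 130/3.49 = 37.2 ft²/s; V₁ = q/y₁ = 23.3 ft/s. Fr₁ = V₁/√(g·y₁) = 3.24.
Sequent-depth ratio: y₂/y₁ = ½[√(1 + 8Fr₁²) − 1] = ½[√85.16 − 1] = 4.11.
y₂ = 4.11 × 1.60 = 6.58 ft.
Head loss: ΔE = (y₂ − y₁)³/(4y₁y₂) = (6.58 − 1.60)³/(4×1.60×6.58) = 124/42.1 = 2.94 ft.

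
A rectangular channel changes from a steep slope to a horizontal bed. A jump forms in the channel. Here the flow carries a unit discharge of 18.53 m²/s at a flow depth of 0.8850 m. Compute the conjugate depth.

V₁ = q/y₁ = 18.53/0.8850 = 20.94 m/s. Fr₁ = V₁/√(g·y₁) = 20.94/√(9.81×0.8850) = 7.106.
By Bélanger, y₂/y₁ = ½[√(1 + 8Fr₁²) − 1] = ½[√404.96 − 1] = 9.562.
y₂ = 9.562 × 0.8850 = 8.462 m.

y₂ = 8.462 m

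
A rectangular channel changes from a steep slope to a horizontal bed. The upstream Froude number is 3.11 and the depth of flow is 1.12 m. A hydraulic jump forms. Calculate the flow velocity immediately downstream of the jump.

Fr₁ = 3.11 (given).
Sequent-depth ratio: y₂/y₁ = ½[√(1 + 8Fr₁²) − 1] = ½[√78.38 − 1] = 3.93.
y₂ = 3.93 × 1.12 = 4.40 m.
V₁ = Fr₁·√(g·y₁) = 3.11×√(9.81×1.12) = 10.3 m/s; q = V₁·y₁ = 11.5 m²/s.
V₂ = q/y₂ = 11.5/4.40 = 2.63 m/s.

V₂ = 2.63 m/s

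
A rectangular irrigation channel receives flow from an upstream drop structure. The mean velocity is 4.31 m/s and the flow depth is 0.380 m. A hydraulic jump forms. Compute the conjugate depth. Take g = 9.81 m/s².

y₂ = 1.02 m

Fr₁ = V₁/√(g·y₁) = 4.31/√(9.81×0.380) = 2.23.
Sequent-depth ratio: y₂/y₁ = ½[√(1 + 8Fr₁²) − 1] = ½[√40.87 − 1] = 2.70.
y₂ = 2.70 × 0.380 = 1.02 m.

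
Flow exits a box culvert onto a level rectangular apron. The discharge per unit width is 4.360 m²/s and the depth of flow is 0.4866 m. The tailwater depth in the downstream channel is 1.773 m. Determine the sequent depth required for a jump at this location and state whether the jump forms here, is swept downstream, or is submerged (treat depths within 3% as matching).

V₁ = q/y₁ = 4.360/0.4866 = 8.960 m/s. Fr₁ = V₁/√(g·y₁) = 8.960/√(9.81×0.4866) = 4.101.
By Bélanger, y₂/y₁ = ½[√(1 + 8Fr₁²) − 1] = ½[√135.55 − 1] = 5.321.
y₂ = 5.321 × 0.4866 = 2.589 m.
Tailwater y_tw = 1.773 m: y_tw < y₂, so the jump is swept downstream.

y₂ = 2.589 m; the jump is swept downstream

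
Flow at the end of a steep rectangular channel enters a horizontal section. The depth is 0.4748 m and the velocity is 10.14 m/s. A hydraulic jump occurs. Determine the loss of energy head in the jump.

Fr₁ = V₁/√(g·y₁) = 10.14/√(9.81×0.4748) = 4.698.
By Bélanger, y₂/y₁ = ½[√(1 + 8Fr₁²) − 1] = ½[√177.60 − 1] = 6.163.
y₂ = 6.163 × 0.4748 = 2.926 m.
Head loss: ΔE = (y₂ − y₁)³/(4y₁y₂) = (2.926 − 0.4748)³/(4×0.4748×2.926) = 14.73/5.558 = 2.651 m.

ΔE = 2.651 m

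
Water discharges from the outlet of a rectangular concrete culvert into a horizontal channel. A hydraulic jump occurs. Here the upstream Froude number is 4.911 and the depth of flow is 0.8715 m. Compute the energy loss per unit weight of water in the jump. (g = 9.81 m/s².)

ΔE = 5.497 m

Fr₁ = 4.911 (given).
Conjugate-depth relation: y₂/y₁ = ½[√(1 + 8Fr₁²) − 1] = ½[√193.94 − 1] = 6.463.
y₂ = 6.463 × 0.8715 = 5.633 m.
V₁ = Fr₁·√(g·y₁) = 4.911×√(9.81×0.8715) = 14.36 m/s; q = V₁·y₁ = 12.51 m²/s. V₂ = q/y₂ = 12.51/5.633 = 2.222 m/s. E₁ = y₁ + V₁²/2g = 11.38 m; E₂ = y₂ + V₂²/2g = 5.884 m. ΔE = E₁ − E₂ = 5.497 m.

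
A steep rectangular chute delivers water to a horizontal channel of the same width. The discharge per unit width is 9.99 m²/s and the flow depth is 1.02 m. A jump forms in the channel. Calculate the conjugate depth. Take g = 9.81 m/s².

y₂ = 3.99 m

V₁ = q/y₁ = 9.99/1.02 = 9.79 m/s. Fr₁ = V₁/√(g·y₁) = 9.79/√(9.81×1.02) = 3.10.
Conjugate-depth relation: y₂/y₁ = ½[√(1 + 8Fr₁²) − 1] = ½[√77.69 − 1] = 3.91.
y₂ = 3.91 × 1.02 = 3.99 m.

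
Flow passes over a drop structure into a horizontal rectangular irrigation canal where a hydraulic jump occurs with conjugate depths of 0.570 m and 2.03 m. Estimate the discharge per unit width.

q = 3.84 m²/s

For a rectangular channel the momentum equation gives q² = ½·g·y₁·y₂·(y₁ + y₂) = ½×9.81×0.570×2.03×2.60 = 14.8.
q = √14.8 = 3.84 m²/s.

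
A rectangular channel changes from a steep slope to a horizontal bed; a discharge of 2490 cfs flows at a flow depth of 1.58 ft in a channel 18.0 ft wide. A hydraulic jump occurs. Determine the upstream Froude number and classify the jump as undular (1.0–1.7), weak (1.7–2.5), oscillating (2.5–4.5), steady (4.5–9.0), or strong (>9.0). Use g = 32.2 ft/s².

Fr₁ = 12.3; strong jump

q = Q/b = 2490/18.0 = 138 ft²/s; V₁ = q/y₁ = 87.6 ft/s. Fr₁ = V₁/√(g·y₁) = 12.3.
Fr₁ = 12.3 lies in the strong range.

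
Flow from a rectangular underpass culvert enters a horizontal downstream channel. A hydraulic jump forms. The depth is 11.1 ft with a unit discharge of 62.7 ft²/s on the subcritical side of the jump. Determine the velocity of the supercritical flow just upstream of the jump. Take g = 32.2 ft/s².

V₂ = q/y₂ = 62.7/11.1 = 5.65 ft/s; Fr₂ = V₂/√(g·y₂) = 0.299.
Since the conjugate-depth ratio holds either way, y₁/y₂ = ½[√(1 + 8Fr₂²) − 1] = ½[√1.714 − 1] = 0.155.
y₁ = 0.155 × 11.1 = 1.72 ft.
V₁ = q/y₁ = 62.7/1.72 = 36.5 ft/s.

V₁ = 36.5 ft/s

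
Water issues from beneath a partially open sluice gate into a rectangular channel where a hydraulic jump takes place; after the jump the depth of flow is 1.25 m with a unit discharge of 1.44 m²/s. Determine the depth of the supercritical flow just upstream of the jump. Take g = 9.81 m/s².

V₂ = q/y₂ = 1.44/1.25 = 1.15 m/s; Fr₂ = V₂/√(g·y₂) = 0.329.
Applying the sequent-depth relation in reverse, y₁/y₂ = ½[√(1 + 8Fr₂²) − 1] = ½[√1.866 − 1] = 0.183.
y₁ = 0.183 × 1.25 = 0.229 m.

y₁ = 0.229 m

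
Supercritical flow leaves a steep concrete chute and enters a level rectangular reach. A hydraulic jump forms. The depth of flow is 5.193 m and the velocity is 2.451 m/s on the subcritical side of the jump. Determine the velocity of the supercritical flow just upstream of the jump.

V₁ = 12.44 m/s

Fr₂ = V₂/√(g·y₂) = 2.451/√(9.81×5.193) = 0.3434.
The Bélanger relation is symmetric: y₁/y₂ = ½[√(1 + 8Fr₂²) − 1] = ½[√1.9434 − 1] = 0.1970.
y₁ = 0.1970 × 5.193 = 1.023 m.
V₁ = q/y₁ = 12.73/1.023 = 12.44 m/s.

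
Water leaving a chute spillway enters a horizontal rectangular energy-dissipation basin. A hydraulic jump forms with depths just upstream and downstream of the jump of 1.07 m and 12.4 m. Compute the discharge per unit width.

For a rectangular channel the momentum equation gives q² = ½·g·y₁·y₂·(y₁ + y₂) = ½×9.81×1.07×12.4×13.5 = 877.
q = √877 = 29.6 m²/s.

q = 29.6 m²/s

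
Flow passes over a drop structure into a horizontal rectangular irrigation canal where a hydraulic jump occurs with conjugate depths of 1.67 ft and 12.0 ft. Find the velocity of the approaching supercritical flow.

For a rectangular channel the momentum equation gives q² = ½·g·y₁·y₂·(y₁ + y₂) = ½×32.2×1.67×12.0×13.7 = 4411.
q = √4411 = 66.4 ft²/s.
V₁ = q/y₁ = 66.4/1.67 = 39.8 ft/s.

V₁ = 39.8 ft/s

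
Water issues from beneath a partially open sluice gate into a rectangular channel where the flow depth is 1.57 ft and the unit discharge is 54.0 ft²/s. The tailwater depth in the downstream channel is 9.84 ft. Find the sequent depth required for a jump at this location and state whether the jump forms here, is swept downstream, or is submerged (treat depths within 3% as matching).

y₂ = 9.98 ft; the jump forms here

V₁ = q/y₁ = 54.0/1.57 = 34.4 ft/s. Fr₁ = V₁/√(g·y₁) = 34.4/√(32.2×1.57) = 4.84.
From the momentum equation for a rectangular channel, y₂/y₁ = ½[√(1 + 8Fr₁²) − 1] = ½[√188.2 − 1] = 6.36.
y₂ = 6.36 × 1.57 = 9.98 ft.
Tailwater y_tw = 9.84 ft: y_tw ≈ y₂, so the jump forms here.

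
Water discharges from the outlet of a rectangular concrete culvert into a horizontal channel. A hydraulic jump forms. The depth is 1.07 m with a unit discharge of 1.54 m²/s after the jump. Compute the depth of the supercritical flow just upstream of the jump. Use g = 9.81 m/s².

y₁ = 0.324 m

V₂ = q/y₂ = 1.54/1.07 = 1.44 m/s; Fr₂ = V₂/√(g·y₂) = 0.444.
The Bélanger relation is symmetric: y₁/y₂ = ½[√(1 + 8Fr₂²) − 1] = ½[√2.579 − 1] = 0.303.
y₁ = 0.303 × 1.07 = 0.324 m.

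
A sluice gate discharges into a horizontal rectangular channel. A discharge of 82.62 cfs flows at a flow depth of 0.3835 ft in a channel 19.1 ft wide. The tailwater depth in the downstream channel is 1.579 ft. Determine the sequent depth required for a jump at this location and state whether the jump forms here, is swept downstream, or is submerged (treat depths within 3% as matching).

q = Q/b = 82.62/19.1 = 4.326 ft²/s; V₁ = q/y₁ = 11.28 ft/s. Fr₁ = V₁/√(g·y₁) = 3.210.
Sequent-depth ratio: y₂/y₁ = ½[√(1 + 8Fr₁²) − 1] = ½[√83.422 − 1] = 4.067.
y₂ = 4.067 × 0.3835 = 1.560 ft.
Tailwater y_tw = 1.579 ft: y_tw ≈ y₂, so the jump forms here.

y₂ = 1.560 ft; the jump forms here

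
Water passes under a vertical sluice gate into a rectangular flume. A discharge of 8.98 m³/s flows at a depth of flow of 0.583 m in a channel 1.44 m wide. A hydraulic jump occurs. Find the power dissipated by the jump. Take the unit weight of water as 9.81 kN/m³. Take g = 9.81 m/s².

q = Q/b = 8.98/1.44 = 6.24 m²/s; V₁ = q/y₁ = 10.7 m/s. Fr₁ = V₁/√(g·y₁) = 4.47.
Bélanger equation: y₂/y₁ = ½[√(1 + 8Fr₁²) − 1] = ½[√161.0 − 1] = 5.85.
y₂ = 5.85 × 0.583 = 3.41 m.
Head loss: ΔE = (y₂ − y₁)³/(4y₁y₂) = (3.41 − 0.583)³/(4×0.583×3.41) = 22.5/7.95 = 2.84 m.
P = γ·Q·ΔE = 9.81 × 8.98 × 2.84 = 250 kW.

P = 250 kW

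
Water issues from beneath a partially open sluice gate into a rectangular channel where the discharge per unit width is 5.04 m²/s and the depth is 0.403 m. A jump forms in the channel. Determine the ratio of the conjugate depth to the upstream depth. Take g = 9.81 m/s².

V₁ = q/y₁ = 5.04/0.403 = 12.5 m/s. Fr₁ = V₁/√(g·y₁) = 12.5/√(9.81×0.403) = 6.29.
Sequent-depth ratio: y₂/y₁ = ½[√(1 + 8Fr₁²) − 1] = ½[√317.5 − 1] = 8.41.

y₂/y₁ = 8.41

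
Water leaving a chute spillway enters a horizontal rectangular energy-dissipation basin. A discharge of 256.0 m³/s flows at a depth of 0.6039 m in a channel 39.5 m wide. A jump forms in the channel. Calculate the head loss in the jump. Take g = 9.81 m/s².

q = Q/b = 256.0/39.5 = 6.481 m²/s; V₁ = q/y₁ = 10.73 m/s. Fr₁ = V₁/√(g·y₁) = 4.409.
From the momentum equation for a rectangular channel, y₂/y₁ = ½[√(1 + 8Fr₁²) − 1] = ½[√156.53 − 1] = 5.756.
y₂ = 5.756 × 0.6039 = 3.476 m.
V₂ = q/y₂ = 6.481/3.476 = 1.865 m/s. E₁ = y₁ + V₁²/2g = 6.474 m; E₂ = y₂ + V₂²/2g = 3.653 m. ΔE = E₁ − E₂ = 2.821 m.

ΔE = 2.821 m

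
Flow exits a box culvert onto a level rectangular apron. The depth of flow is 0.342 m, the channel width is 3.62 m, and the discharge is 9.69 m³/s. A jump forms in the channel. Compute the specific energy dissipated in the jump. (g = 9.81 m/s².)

q = Q/b = 9.69/3.62 = 2.68 m²/s; V₁ = q/y₁ = 7.83 m/s. Fr₁ = V₁/√(g·y₁) = 4.27.
Bélanger equation: y₂/y₁ = ½[√(1 + 8Fr₁²) − 1] = ½[√147.1 − 1] = 5.56.
y₂ = 5.56 × 0.342 = 1.90 m.
V₂ = q/y₂ = 2.68/1.90 = 1.41 m/s. E₁ = y₁ + V₁²/2g = 3.46 m; E₂ = y₂ + V₂²/2g = 2.00 m. ΔE = E₁ − E₂ = 1.46 m.

ΔE = 1.46 m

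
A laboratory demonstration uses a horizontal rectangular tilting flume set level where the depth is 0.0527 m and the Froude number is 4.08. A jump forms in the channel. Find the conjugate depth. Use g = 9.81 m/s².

y₂ = 0.279 m

Fr₁ = 4.08 (given).
Sequent-depth ratio: y₂/y₁ = ½[√(1 + 8Fr₁²) − 1] = ½[√134.2 − 1] = 5.29.
y₂ = 5.29 × 0.0527 = 0.279 m.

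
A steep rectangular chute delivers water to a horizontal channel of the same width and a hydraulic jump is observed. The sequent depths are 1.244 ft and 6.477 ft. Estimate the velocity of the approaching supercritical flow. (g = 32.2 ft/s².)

V₁ = 25.44 ft/s

For a rectangular channel the momentum equation gives q² = ½·g·y₁·y₂·(y₁ + y₂) = ½×32.2×1.244×6.477×7.721 = 1002.
q = √1002 = 31.65 ft²/s.
V₁ = q/y₁ = 31.65/1.244 = 25.44 ft/s.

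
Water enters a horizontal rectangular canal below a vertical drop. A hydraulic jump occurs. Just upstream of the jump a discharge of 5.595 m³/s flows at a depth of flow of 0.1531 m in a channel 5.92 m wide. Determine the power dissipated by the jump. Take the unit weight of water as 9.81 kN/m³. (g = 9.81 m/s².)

P = 56.78 kW

q = Q/b = 5.595/5.92 = 0.9451 m²/s; V₁ = q/y₁ = 6.173 m/s. Fr₁ = V₁/√(g·y₁) = 5.037.
From the momentum equation for a rectangular channel, y₂/y₁ = ½[√(1 + 8Fr₁²) − 1] = ½[√203.98 − 1] = 6.641.
y₂ = 6.641 × 0.1531 = 1.017 m.
Head loss: ΔE = (y₂ − y₁)³/(4y₁y₂) = (1.017 − 0.1531)³/(4×0.1531×1.017) = 0.6442/0.6227 = 1.035 m.
P = γ·Q·ΔE = 9.81 × 5.595 × 1.035 = 56.78 kW.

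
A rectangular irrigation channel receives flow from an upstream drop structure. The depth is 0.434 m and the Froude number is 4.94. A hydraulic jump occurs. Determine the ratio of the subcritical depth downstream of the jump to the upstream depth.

y₂/y₁ = 6.50

Fr₁ = 4.94 (given).
From the momentum equation for a rectangular channel, y₂/y₁ = ½[√(1 + 8Fr₁²) − 1] = ½[√196.2 − 1] = 6.50.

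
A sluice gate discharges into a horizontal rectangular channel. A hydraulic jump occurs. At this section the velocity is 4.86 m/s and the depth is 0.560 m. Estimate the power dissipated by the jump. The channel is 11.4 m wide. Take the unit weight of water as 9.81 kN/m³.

P = 55.2 kW

Fr₁ = V₁/√(g·y₁) = 4.86/√(9.81×0.560) = 2.07.
From the momentum equation for a rectangular channel, y₂/y₁ = ½[√(1 + 8Fr₁²) − 1] = ½[√35.40 − 1] = 2.47.
y₂ = 2.47 × 0.560 = 1.39 m.
q = V₁·y₁ = 4.86 × 0.560 = 2.72 m²/s. V₂ = q/y₂ = 2.72/1.39 = 1.96 m/s. E₁ = y₁ + V₁²/2g = 1.76 m; E₂ = y₂ + V₂²/2g = 1.58 m. ΔE = E₁ − E₂ = 0.181 m.
Q = q·b = 2.72 × 11.4 = 31.0 m³/s. P = γ·Q·ΔE = 9.81 × 31.0 × 0.181 = 55.2 kW.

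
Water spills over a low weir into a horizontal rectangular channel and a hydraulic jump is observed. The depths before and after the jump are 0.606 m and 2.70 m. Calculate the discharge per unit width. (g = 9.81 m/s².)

q = 5.15 m²/s

For a rectangular channel the momentum equation gives q² = ½·g·y₁·y₂·(y₁ + y₂) = ½×9.81×0.606×2.70×3.31 = 26.5.
q = √26.5 = 5.15 m²/s.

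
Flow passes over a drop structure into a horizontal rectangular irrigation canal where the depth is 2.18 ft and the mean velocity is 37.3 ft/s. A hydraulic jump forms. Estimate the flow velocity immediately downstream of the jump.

V₂ = 6.41 ft/s

Fr₁ = V₁/√(g·y₁) = 37.3/√(32.2×2.18) = 4.45.
By Bélanger, y₂/y₁ = ½[√(1 + 8Fr₁²) − 1] = ½[√159.6 − 1] = 5.82.
y₂ = 5.82 × 2.18 = 12.7 ft.
q = V₁·y₁ = 37.3 × 2.18 = 81.3 ft²/s.
V₂ = q/y₂ = 81.3/12.7 = 6.41 ft/s.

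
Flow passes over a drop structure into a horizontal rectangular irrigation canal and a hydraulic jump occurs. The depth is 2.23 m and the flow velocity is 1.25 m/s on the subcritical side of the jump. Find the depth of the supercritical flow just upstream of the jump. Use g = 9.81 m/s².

Fr₂ = V₂/√(g·y₂) = 1.25/√(9.81×2.23) = 0.267.
Applying the sequent-depth relation in reverse, y₁/y₂ = ½[√(1 + 8Fr₂²) − 1] = ½[√1.571 − 1] = 0.127.
y₁ = 0.127 × 2.23 = 0.283 m.

y₁ = 0.283 m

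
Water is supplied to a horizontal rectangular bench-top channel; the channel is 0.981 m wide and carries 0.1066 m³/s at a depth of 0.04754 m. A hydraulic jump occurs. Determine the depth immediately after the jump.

y₂ = 0.2025 m

q = Q/b = 0.1066/0.981 = 0.1087 m²/s; V₁ = q/y₁ = 2.286 m/s. Fr₁ = V₁/√(g·y₁) = 3.347.
From the momentum equation for a rectangular channel, y₂/y₁ = ½[√(1 + 8Fr₁²) − 1] = ½[√90.623 − 1] = 4.260.
y₂ = 4.260 × 0.04754 = 0.2025 m.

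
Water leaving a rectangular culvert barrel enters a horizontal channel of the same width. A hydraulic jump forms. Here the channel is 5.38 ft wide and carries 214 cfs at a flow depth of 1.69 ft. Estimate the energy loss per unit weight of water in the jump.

ΔE = 2.94 ft

q = Q/b = 214/5.38 = 39.8 ft²/s; V₁ = q/y₁ = 23.5 ft/s. Fr₁ = V₁/√(g·y₁) = 3.19.
By Bélanger, y₂/y₁ = ½[√(1 + 8Fr₁²) − 1] = ½[√82.44 − 1] = 4.04.
y₂ = 4.04 × 1.69 = 6.83 ft.
V₂ = q/y₂ = 39.8/6.83 = 5.83 ft/s. E₁ = y₁ + V₁²/2g = 10.3 ft; E₂ = y₂ + V₂²/2g = 7.35 ft. ΔE = E₁ − E₂ = 2.94 ft.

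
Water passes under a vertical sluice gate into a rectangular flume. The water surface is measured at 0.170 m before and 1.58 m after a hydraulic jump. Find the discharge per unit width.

For a rectangular channel the momentum equation gives q² = ½·g·y₁·y₂·(y₁ + y₂) = ½×9.81×0.170×1.58×1.75 = 2.31.
q = √2.31 = 1.52 m²/s.

q = 1.52 m²/s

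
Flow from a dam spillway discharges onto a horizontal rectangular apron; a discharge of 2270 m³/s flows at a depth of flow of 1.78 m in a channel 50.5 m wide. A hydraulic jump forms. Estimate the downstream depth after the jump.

q = Q/b = 2270/50.5 = 45.0 m²/s; V₁ = q/y₁ = 25.3 m/s. Fr₁ = V₁/√(g·y₁) = 6.04.
From the momentum equation for a rectangular channel, y₂/y₁ = ½[√(1 + 8Fr₁²) − 1] = ½[√293.2 − 1] = 8.06.
y₂ = 8.06 × 1.78 = 14.3 m.

y₂ = 14.3 m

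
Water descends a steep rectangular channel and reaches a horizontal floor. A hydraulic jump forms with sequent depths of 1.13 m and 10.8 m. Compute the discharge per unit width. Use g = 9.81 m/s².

q = 26.7 m²/s

For a rectangular channel the momentum equation gives q² = ½·g·y₁·y₂·(y₁ + y₂) = ½×9.81×1.13×10.8×11.9 = 714.
q = √714 = 26.7 m²/s.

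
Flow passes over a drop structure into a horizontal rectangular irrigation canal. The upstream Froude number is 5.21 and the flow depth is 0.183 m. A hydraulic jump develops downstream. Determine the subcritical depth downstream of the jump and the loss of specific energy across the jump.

Fr₁ = 5.21 (given).
Bélanger equation: y₂/y₁ = ½[√(1 + 8Fr₁²) − 1] = ½[√218.2 − 1] = 6.88.
y₂ = 6.88 × 0.183 = 1.26 m.
V₁ = Fr₁·√(g·y₁) = 5.21×√(9.81×0.183) = 6.98 m/s; q = V₁·y₁ = 1.28 m²/s. V₂ = q/y₂ = 1.28/1.26 = 1.01 m/s. E₁ = y₁ + V₁²/2g = 2.67 m; E₂ = y₂ + V₂²/2g = 1.31 m. ΔE = E₁ − E₂ = 1.35 m.

y₂ = 1.26 m; ΔE = 1.35 m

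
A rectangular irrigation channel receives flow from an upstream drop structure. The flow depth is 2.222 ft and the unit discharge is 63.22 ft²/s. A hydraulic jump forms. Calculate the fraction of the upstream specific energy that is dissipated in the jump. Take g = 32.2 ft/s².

ΔE/E₁ = 0.310 (31.0%)

V₁ = q/y₁ = 63.22/2.222 = 28.45 ft/s. Fr₁ = V₁/√(g·y₁) = 28.45/√(32.2×2.222) = 3.364.
Conjugate-depth relation: y₂/y₁ = ½[√(1 + 8Fr₁²) − 1] = ½[√91.513 − 1] = 4.283.
y₂ = 4.283 × 2.222 = 9.517 ft.
E₁ = y₁ + V₁²/2g = 14.79 ft. ΔE = (y₂ − y₁)³/(4y₁y₂) = 4.590 ft. ΔE/E₁ = 4.590/14.79 = 0.310.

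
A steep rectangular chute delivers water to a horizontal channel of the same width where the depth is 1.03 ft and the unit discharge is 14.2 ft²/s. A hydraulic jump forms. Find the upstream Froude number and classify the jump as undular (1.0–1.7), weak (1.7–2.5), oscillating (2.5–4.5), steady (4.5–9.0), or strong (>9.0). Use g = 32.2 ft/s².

Fr₁ = 2.39; weak jump

V₁ = q/y₁ = 14.2/1.03 = 13.8 ft/s. Fr₁ = V₁/√(g·y₁) = 13.8/√(32.2×1.03) = 2.39.
Fr₁ = 2.39 lies in the weak range.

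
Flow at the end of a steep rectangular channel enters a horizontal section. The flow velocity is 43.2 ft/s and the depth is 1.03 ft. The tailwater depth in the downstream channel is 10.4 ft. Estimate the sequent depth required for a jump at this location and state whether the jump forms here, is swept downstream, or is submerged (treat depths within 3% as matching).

Fr₁ = V₁/√(g·y₁) = 43.2/√(32.2×1.03) = 7.50.
Conjugate-depth relation: y₂/y₁ = ½[√(1 + 8Fr₁²) − 1] = ½[√451.2 − 1] = 10.1.
y₂ = 10.1 × 1.03 = 10.4 ft.
Tailwater y_tw = 10.4 ft: y_tw ≈ y₂, so the jump forms here.

y₂ = 10.4 ft; the jump forms here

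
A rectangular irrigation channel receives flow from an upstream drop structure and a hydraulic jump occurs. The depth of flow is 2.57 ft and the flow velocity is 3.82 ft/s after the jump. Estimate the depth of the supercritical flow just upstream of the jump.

y₁ = 0.710 ft

Fr₂ = V₂/√(g·y₂) = 3.82/√(32.2×2.57) = 0.420.
The Bélanger relation is symmetric: y₁/y₂ = ½[√(1 + 8Fr₂²) − 1] = ½[√2.411 − 1] = 0.276.
y₁ = 0.276 × 2.57 = 0.710 ft.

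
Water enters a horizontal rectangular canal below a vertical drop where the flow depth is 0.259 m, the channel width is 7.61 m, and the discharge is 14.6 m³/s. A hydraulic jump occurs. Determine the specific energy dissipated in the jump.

ΔE = 1.40 m

q = Q/b = 14.6/7.61 = 1.92 m²/s; V₁ = q/y₁ = 7.41 m/s. Fr₁ = V₁/√(g·y₁) = 4.65.
Conjugate-depth relation: y₂/y₁ = ½[√(1 + 8Fr₁²) − 1] = ½[√173.8 − 1] = 6.09.
y₂ = 6.09 × 0.259 = 1.58 m.
V₂ = q/y₂ = 1.92/1.58 = 1.22 m/s. E₁ = y₁ + V₁²/2g = 3.06 m; E₂ = y₂ + V₂²/2g = 1.65 m. ΔE = E₁ − E₂ = 1.40 m.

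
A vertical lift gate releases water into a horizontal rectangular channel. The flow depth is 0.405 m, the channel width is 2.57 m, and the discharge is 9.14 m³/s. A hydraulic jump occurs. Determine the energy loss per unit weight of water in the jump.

ΔE = 1.89 m

q = Q/b = 9.14/2.57 = 3.56 m²/s; V₁ = q/y₁ = 8.78 m/s. Fr₁ = V₁/√(g·y₁) = 4.41.
Conjugate-depth relation: y₂/y₁ = ½[√(1 + 8Fr₁²) − 1] = ½[√156.3 − 1] = 5.75.
y₂ = 5.75 × 0.405 = 2.33 m.
V₂ = q/y₂ = 3.56/2.33 = 1.53 m/s. E₁ = y₁ + V₁²/2g = 4.34 m; E₂ = y₂ + V₂²/2g = 2.45 m. ΔE = E₁ − E₂ = 1.89 m.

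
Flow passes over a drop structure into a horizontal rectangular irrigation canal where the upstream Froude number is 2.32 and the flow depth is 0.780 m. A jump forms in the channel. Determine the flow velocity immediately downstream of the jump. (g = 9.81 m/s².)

Fr₁ = 2.32 (given).
By Bélanger, y₂/y₁ = ½[√(1 + 8Fr₁²) − 1] = ½[√44.06 − 1] = 2.82.
y₂ = 2.82 × 0.780 = 2.20 m.
V₁ = Fr₁·√(g·y₁) = 2.32×√(9.81×0.780) = 6.42 m/s; q = V₁·y₁ = 5.01 m²/s.
V₂ = q/y₂ = 5.01/2.20 = 2.28 m/s.

V₂ = 2.28 m/s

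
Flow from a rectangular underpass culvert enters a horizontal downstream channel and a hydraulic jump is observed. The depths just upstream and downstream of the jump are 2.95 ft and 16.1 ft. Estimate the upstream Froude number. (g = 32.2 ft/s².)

For a rectangular channel the momentum equation gives q² = ½·g·y₁·y₂·(y₁ + y₂) = ½×32.2×2.95×16.1×19.1 = 14567.
q = √14567 = 121 ft²/s.
V₁ = q/y₁ = 40.9 ft/s; Fr₁ = V₁/√(g·y₁) = 4.20.

Fr₁ = 4.20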